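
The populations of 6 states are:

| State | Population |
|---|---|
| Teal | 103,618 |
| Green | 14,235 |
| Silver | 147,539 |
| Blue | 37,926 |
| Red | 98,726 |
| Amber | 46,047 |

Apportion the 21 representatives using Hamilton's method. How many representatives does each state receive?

Teal: 5, Green: 1, Silver: 7, Blue: 2, Red: 4, Amber: 2

Total 448091; standard divisor 448091/21 ≈ 21337.667.
Standard quotas: Teal 4.8561, Green 0.6671, Silver 6.9145, Blue 1.7774, Red 4.6268, Amber 2.1580.
Lower quotas: Teal 4, Green 0, Silver 6, Blue 1, Red 4, Amber 2 (sum 17, leaving 4 seats).
Remainders in descending order: Silver 0.9145, Teal 0.8561, Blue 0.7774, Green 0.6671, Red 0.6268, Amber 0.1580.
The surplus seats go to Silver, Teal, Blue, Green.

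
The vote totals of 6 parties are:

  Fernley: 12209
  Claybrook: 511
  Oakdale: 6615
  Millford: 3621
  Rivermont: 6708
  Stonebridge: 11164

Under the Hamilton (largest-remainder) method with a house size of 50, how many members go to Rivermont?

8

Total 40828; standard divisor 40828/50 ≈ 816.56.
Standard quotas: Fernley 14.9517, Claybrook 0.6258, Oakdale 8.1011, Millford 4.4345, Rivermont 8.2150, Stonebridge 13.6720.
Lower quotas: Fernley 14, Claybrook 0, Oakdale 8, Millford 4, Rivermont 8, Stonebridge 13 (sum 47, leaving 3 seats).
Remainders in descending order: Fernley 0.9517, Stonebridge 0.6720, Claybrook 0.6258, Millford 0.4345, Rivermont 0.2150, Oakdale 0.1011.
The surplus seats go to Fernley, Stonebridge, Claybrook.
Rivermont receives 8.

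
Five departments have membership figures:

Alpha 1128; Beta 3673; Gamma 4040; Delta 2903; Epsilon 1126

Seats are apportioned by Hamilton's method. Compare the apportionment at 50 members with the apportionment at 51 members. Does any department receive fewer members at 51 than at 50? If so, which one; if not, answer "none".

At 50 seats: Alpha 5, Beta 14, Gamma 16, Delta 11, Epsilon 4.
At 51 seats: Alpha 4, Beta 15, Gamma 16, Delta 12, Epsilon 4.
Alpha drops from 5 to 4.

Alpha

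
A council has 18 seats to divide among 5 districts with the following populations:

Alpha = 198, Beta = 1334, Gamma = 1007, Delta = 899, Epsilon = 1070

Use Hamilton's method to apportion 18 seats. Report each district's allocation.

Total 4508; standard divisor 4508/18 ≈ 250.444.
Standard quotas: Alpha 0.791, Beta 5.327, Gamma 4.021, Delta 3.590, Epsilon 4.272.
Lower quotas: Alpha 0, Beta 5, Gamma 4, Delta 3, Epsilon 4 (sum 16, leaving 2 seats).
Remainders in descending order: Alpha 0.791, Delta 0.590, Beta 0.327, Epsilon 0.272, Gamma 0.021.
The surplus seats go to Alpha, Delta.

Alpha 1, Beta 5, Gamma 4, Delta 4, Epsilon 4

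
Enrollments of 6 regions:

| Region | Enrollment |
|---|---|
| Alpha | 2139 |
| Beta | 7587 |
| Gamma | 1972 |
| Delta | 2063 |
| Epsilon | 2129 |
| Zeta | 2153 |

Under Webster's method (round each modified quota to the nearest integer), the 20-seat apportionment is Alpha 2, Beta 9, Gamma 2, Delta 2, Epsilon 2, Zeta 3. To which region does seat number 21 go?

Alpha

Priority for the next seat is population ÷ (current seats + 0.5).
Priorities: Alpha 855.600, Beta 798.632, Gamma 788.800, Delta 825.200, Epsilon 851.600, Zeta 615.143.
Highest priority: Alpha.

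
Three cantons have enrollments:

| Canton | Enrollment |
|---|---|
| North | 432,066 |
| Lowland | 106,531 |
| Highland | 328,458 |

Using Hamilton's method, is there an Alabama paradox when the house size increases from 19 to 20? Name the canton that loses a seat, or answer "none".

none

At 19 seats: North 10, Lowland 2, Highland 7.
At 20 seats: North 10, Lowland 2, Highland 8.
No canton's allocation decreased.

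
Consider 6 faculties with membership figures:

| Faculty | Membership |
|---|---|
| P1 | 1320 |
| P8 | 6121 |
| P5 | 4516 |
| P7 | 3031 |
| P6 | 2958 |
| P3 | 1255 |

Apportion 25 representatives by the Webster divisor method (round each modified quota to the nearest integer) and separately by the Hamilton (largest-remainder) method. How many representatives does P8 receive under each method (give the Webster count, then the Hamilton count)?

Webster: P1 2, P8 7, P5 6, P7 4, P6 4, P3 2.
Hamilton: P1 2, P8 8, P5 6, P7 4, P6 4, P3 1.
P8 gets 7 under Webster and 8 under Hamilton.

7 and 8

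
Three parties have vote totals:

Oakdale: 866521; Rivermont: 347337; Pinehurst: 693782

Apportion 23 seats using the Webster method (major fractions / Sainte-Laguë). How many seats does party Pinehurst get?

Standard divisor 1907640/23 ≈ 82940.87; standard quotas: Oakdale 10.447, Rivermont 4.188, Pinehurst 8.365.
Rounding to the nearest integer gives 10, 4, 8 = 22 seats, so the divisor must be adjusted.
With modified divisor 82100: modified quotas Oakdale 10.554, Rivermont 4.231, Pinehurst 8.450.
Rounding to the nearest integer: Oakdale 11, Rivermont 4, Pinehurst 8 (total 23).
Pinehurst receives 8.

8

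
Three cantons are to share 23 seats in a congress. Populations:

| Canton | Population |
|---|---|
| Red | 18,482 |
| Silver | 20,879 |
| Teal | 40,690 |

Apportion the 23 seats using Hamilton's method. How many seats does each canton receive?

The standard divisor is 80051/23 ≈ 3480.478.
Standard quotas: Red 5.3102, Silver 5.9989, Teal 11.6909.
Lower quotas: Red 5, Silver 5, Teal 11 (sum 21, leaving 2 seats).
Remainders in descending order: Silver 0.9989, Teal 0.6909, Red 0.3102.
Largest remainders: Silver, Teal receive the extra seats.

Red: 5, Silver: 6, Teal: 12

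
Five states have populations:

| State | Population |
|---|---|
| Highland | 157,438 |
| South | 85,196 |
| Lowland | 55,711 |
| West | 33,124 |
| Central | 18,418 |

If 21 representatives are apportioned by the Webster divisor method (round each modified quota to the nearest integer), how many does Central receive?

1

Standard divisor 349887/21 ≈ 16661.286; standard quotas: Highland 9.449, South 5.113, Lowland 3.344, West 1.988, Central 1.105.
Rounding to the nearest integer gives 9, 5, 3, 2, 1 = 20 seats, so the divisor must be adjusted.
With modified divisor 16200: modified quotas Highland 9.718, South 5.259, Lowland 3.439, West 2.045, Central 1.137.
Rounding to the nearest integer: Highland 10, South 5, Lowland 3, West 2, Central 1 (total 21).
Central receives 1.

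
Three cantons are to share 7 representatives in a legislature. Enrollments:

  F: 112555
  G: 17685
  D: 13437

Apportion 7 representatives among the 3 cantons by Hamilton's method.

Standard divisor: 143677 ÷ 7 ≈ 20525.286.
Standard quotas: F 5.4837, G 0.8616, D 0.6547.
Lower quotas: F 5, G 0, D 0 (sum 5, leaving 2 seats).
Remainders in descending order: G 0.8616, D 0.6547, F 0.4837.
Largest remainders: G, D receive the extra seats.

F 5; G 1; D 1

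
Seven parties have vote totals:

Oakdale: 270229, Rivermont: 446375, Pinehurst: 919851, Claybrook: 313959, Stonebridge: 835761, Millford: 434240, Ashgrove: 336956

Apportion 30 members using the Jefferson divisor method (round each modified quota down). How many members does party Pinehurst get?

8

Standard divisor 3557371/30 ≈ 118579.033; standard quotas: Oakdale 2.279, Rivermont 3.764, Pinehurst 7.757, Claybrook 2.648, Stonebridge 7.048, Millford 3.662, Ashgrove 2.842.
Rounding down gives 2, 3, 7, 2, 7, 3, 2 = 26 seats, so the divisor must be adjusted.
With modified divisor 106600: modified quotas Oakdale 2.535, Rivermont 4.187, Pinehurst 8.629, Claybrook 2.945, Stonebridge 7.840, Millford 4.074, Ashgrove 3.161.
Rounding down: Oakdale 2, Rivermont 4, Pinehurst 8, Claybrook 2, Stonebridge 7, Millford 4, Ashgrove 3 (total 30).
Pinehurst receives 8.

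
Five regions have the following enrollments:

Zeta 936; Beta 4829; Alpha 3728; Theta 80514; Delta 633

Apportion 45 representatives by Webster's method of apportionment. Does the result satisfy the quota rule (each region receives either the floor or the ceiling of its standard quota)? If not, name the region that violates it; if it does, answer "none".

Theta

Standard quotas: Zeta 0.465, Beta 2.397, Alpha 1.851, Theta 39.973, Delta 0.314.
Webster allocation: Zeta 0, Beta 2, Alpha 2, Theta 41, Delta 0.
Theta has quota 39.973 (lower 39, upper 40) but receives 41 — outside the quota interval.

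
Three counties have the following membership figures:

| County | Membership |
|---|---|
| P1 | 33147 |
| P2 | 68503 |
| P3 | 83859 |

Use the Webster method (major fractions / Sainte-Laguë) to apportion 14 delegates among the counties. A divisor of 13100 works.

P1: 3, P2: 5, P3: 6

With modified divisor 13100: modified quotas P1 2.530, P2 5.229, P3 6.401.
Rounding to the nearest integer: P1 3, P2 5, P3 6 (total 14).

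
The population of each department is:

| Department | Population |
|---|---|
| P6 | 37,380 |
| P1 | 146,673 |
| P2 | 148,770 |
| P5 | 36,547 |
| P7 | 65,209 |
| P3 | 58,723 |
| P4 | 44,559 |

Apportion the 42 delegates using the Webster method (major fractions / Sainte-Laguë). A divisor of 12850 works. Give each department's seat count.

With modified divisor 12850: modified quotas P6 2.909, P1 11.414, P2 11.577, P5 2.844, P7 5.075, P3 4.570, P4 3.468.
Rounding to the nearest integer: P6 3, P1 11, P2 12, P5 3, P7 5, P3 5, P4 3 (total 42).

P6=3, P1=11, P2=12, P5=3, P7=5, P3=5, P4=3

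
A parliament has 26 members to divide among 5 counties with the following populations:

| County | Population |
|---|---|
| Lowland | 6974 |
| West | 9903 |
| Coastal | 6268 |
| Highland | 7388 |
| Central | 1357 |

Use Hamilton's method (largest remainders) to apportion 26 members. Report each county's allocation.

Lowland 6; West 8; Coastal 5; Highland 6; Central 1

Standard divisor: 31890 ÷ 26 ≈ 1226.538.
Standard quotas: Lowland 5.6859, West 8.0739, Coastal 5.1103, Highland 6.0235, Central 1.1064.
Lower quotas: Lowland 5, West 8, Coastal 5, Highland 6, Central 1 (sum 25, leaving 1 seat).
Remainders in descending order: Lowland 0.6859, Coastal 0.1103, Central 0.1064, West 0.0739, Highland 0.0235.
The surplus seat goes to Lowland.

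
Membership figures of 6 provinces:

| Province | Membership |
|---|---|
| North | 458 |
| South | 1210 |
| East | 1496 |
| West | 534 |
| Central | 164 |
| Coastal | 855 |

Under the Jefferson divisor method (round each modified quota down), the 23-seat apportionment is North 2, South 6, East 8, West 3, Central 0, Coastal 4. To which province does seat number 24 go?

South

Priority for the next seat is population ÷ (current seats + 1).
Priorities: North 152.667, South 172.857, East 166.222, West 133.500, Central 164.000, Coastal 171.000.
Highest priority: South.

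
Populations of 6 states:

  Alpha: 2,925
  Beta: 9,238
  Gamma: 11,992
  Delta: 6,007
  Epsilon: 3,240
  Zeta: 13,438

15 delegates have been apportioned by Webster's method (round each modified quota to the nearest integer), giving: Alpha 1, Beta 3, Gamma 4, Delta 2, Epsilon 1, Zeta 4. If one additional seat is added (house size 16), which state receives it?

Zeta

Priority for the next seat is population ÷ (current seats + 0.5).
Priorities: Alpha 1950.000, Beta 2639.429, Gamma 2664.889, Delta 2402.800, Epsilon 2160.000, Zeta 2986.222.
Highest priority: Zeta.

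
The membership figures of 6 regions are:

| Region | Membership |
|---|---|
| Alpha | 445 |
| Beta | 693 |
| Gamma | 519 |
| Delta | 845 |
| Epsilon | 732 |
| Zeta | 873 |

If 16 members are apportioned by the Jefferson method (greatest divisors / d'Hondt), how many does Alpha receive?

Standard divisor 4107/16 ≈ 256.688; standard quotas: Alpha 1.734, Beta 2.700, Gamma 2.022, Delta 3.292, Epsilon 2.852, Zeta 3.401.
Rounding down gives 1, 2, 2, 3, 2, 3 = 13 seats, so the divisor must be adjusted.
With modified divisor 220: modified quotas Alpha 2.023, Beta 3.150, Gamma 2.359, Delta 3.841, Epsilon 3.327, Zeta 3.968.
Rounding down: Alpha 2, Beta 3, Gamma 2, Delta 3, Epsilon 3, Zeta 3 (total 16).
Alpha receives 2.

2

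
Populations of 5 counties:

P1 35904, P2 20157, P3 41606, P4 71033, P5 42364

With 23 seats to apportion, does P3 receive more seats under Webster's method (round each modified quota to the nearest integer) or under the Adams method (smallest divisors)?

Webster: P1 4, P2 2, P3 4, P4 8, P5 5.
Adams: P1 4, P2 2, P3 5, P4 7, P5 5.
P3 gets 4 under Webster and 5 under Adams.

Adams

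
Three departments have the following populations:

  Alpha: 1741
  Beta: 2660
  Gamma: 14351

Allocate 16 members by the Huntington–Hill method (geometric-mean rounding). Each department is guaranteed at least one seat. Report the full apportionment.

Alpha=2; Beta=2; Gamma=12

With divisor 1190: modified quotas Alpha 1.463, Beta 2.235, Gamma 12.060.
Geometric-mean thresholds: Alpha √(1·2)=1.414, Beta √(2·3)=2.449, Gamma √(12·13)=12.490.
Each quota rounded against its threshold gives Alpha 2, Beta 2, Gamma 12 (total 16).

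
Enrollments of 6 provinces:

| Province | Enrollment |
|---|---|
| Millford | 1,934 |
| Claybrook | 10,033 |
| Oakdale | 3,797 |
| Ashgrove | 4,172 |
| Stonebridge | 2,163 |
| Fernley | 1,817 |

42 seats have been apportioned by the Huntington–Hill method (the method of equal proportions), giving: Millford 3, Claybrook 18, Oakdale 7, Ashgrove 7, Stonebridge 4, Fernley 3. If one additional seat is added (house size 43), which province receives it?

Priority for the next seat is population ÷ (√(s·(s+1))).
Priorities: Millford 558.298, Claybrook 542.523, Oakdale 507.395, Ashgrove 557.507, Stonebridge 483.662, Fernley 524.523.
Highest priority: Millford.

Millford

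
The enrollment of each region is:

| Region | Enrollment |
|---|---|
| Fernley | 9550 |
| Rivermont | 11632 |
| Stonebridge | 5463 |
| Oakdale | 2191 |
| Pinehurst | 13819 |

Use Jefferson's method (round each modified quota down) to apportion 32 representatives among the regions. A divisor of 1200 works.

With modified divisor 1200: modified quotas Fernley 7.958, Rivermont 9.693, Stonebridge 4.553, Oakdale 1.826, Pinehurst 11.516.
Rounding down: Fernley 7, Rivermont 9, Stonebridge 4, Oakdale 1, Pinehurst 11 (total 32).

Fernley=7; Rivermont=9; Stonebridge=4; Oakdale=1; Pinehurst=11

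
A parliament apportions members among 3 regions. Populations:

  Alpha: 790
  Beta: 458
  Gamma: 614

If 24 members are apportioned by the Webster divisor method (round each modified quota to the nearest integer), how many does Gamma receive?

Standard divisor 1862/24 ≈ 77.583; standard quotas: Alpha 10.183, Beta 5.903, Gamma 7.914.
Rounding to the nearest integer gives Alpha 10, Beta 6, Gamma 8 — total 24, matching the house size, so no adjustment is needed.
Gamma receives 8.

8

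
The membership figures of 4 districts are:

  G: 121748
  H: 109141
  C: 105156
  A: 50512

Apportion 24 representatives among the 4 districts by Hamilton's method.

G 8, H 7, C 6, A 3

Total 386557; standard divisor 386557/24 ≈ 16106.542.
Standard quotas: G 7.5589, H 6.7762, C 6.5288, A 3.1361.
Lower quotas: G 7, H 6, C 6, A 3 (sum 22, leaving 2 seats).
Remainders in descending order: H 0.7762, G 0.5589, C 0.5288, A 0.1361.
Largest remainders: H, G receive the extra seats.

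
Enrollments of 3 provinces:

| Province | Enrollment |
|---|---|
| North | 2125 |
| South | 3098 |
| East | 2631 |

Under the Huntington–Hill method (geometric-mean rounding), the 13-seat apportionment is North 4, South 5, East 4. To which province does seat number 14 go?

Priority for the next seat is population ÷ (√(s·(s+1))).
Priorities: North 475.164, South 565.615, East 588.309.
Highest priority: East.

East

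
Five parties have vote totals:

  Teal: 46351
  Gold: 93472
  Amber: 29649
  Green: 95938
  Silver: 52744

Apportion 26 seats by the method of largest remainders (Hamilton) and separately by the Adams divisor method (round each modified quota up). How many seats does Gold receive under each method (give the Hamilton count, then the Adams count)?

8 and 7

Hamilton: Teal 4, Gold 8, Amber 2, Green 8, Silver 4.
Adams: Teal 4, Gold 7, Amber 3, Green 8, Silver 4.
Gold gets 8 under Hamilton and 7 under Adams.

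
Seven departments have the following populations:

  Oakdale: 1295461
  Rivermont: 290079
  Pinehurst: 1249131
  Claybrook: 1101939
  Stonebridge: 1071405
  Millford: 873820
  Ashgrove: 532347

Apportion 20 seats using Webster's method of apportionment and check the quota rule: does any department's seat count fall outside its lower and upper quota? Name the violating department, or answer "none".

none

Standard quotas: Oakdale 4.039, Rivermont 0.904, Pinehurst 3.895, Claybrook 3.436, Stonebridge 3.341, Millford 2.725, Ashgrove 1.660.
Webster allocation: Oakdale 4, Rivermont 1, Pinehurst 4, Claybrook 3, Stonebridge 3, Millford 3, Ashgrove 2.
Every allocation lies between the lower and upper quota.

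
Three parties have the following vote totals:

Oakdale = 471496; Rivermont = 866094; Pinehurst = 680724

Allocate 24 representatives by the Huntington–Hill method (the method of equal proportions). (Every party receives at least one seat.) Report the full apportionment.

Oakdale 6, Rivermont 10, Pinehurst 8

With divisor 84331: modified quotas Oakdale 5.591, Rivermont 10.270, Pinehurst 8.072.
Geometric-mean thresholds: Oakdale √(5·6)=5.477, Rivermont √(10·11)=10.488, Pinehurst √(8·9)=8.485.
Each quota rounded against its threshold gives Oakdale 6, Rivermont 10, Pinehurst 8 (total 24).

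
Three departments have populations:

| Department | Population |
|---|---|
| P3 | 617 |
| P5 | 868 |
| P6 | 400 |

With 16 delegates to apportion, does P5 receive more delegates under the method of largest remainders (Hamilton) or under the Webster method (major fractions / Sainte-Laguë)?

Hamilton: P3 5, P5 7, P6 4.
Webster: P3 5, P5 8, P6 3.
P5 gets 7 under Hamilton and 8 under Webster.

Webster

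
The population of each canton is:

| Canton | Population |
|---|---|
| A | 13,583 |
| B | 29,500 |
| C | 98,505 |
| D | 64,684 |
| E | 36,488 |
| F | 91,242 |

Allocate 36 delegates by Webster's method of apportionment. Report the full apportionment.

Standard divisor 334002/36 ≈ 9277.833; standard quotas: A 1.464, B 3.180, C 10.617, D 6.972, E 3.933, F 9.834.
Rounding to the nearest integer gives A 1, B 3, C 11, D 7, E 4, F 10 — total 36, matching the house size, so no adjustment is needed.

A 1, B 3, C 11, D 7, E 4, F 10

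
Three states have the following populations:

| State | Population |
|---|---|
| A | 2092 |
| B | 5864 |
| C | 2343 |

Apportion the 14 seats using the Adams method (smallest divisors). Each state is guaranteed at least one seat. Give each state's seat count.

A=3, B=8, C=3

Standard divisor 10299/14 ≈ 735.643; standard quotas: A 2.844, B 7.971, C 3.185.
Rounding up gives 3, 8, 4 = 15 seats, so the divisor must be adjusted.
With modified divisor 800: modified quotas A 2.615, B 7.330, C 2.929.
Rounding up: A 3, B 8, C 3 (total 14).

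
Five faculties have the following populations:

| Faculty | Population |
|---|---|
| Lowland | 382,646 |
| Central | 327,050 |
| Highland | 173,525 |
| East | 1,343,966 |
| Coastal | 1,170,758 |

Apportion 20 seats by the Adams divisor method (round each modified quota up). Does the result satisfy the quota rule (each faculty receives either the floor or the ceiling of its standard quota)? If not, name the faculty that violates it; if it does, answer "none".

none

Standard quotas: Lowland 2.252, Central 1.925, Highland 1.021, East 7.910, Coastal 6.891.
Adams allocation: Lowland 2, Central 2, Highland 1, East 8, Coastal 7.
Every allocation lies between the lower and upper quota.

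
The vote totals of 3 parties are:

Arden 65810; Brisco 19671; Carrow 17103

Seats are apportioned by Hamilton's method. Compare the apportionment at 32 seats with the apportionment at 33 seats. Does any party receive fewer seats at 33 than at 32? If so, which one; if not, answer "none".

At 32 seats: Arden 21, Brisco 6, Carrow 5.
At 33 seats: Arden 21, Brisco 6, Carrow 6.
No party's allocation decreased.

none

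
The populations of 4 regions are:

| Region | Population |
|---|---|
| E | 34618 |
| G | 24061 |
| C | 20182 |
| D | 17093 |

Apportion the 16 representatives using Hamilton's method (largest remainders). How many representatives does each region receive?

E 6, G 4, C 3, D 3

Total 95954; standard divisor 95954/16 ≈ 5997.125.
Standard quotas: E 5.7724, G 4.0121, C 3.3653, D 2.8502.
Lower quotas: E 5, G 4, C 3, D 2 (sum 14, leaving 2 seats).
Remainders in descending order: D 0.8502, E 0.7724, C 0.3653, G 0.0121.
The surplus seats go to D, E.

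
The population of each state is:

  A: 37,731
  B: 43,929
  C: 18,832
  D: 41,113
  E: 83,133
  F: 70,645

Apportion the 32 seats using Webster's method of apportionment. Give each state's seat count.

A: 4; B: 5; C: 2; D: 4; E: 9; F: 8

Standard divisor 295383/32 ≈ 9230.719; standard quotas: A 4.088, B 4.759, C 2.040, D 4.454, E 9.006, F 7.653.
Rounding to the nearest integer gives A 4, B 5, C 2, D 4, E 9, F 8 — total 32, matching the house size, so no adjustment is needed.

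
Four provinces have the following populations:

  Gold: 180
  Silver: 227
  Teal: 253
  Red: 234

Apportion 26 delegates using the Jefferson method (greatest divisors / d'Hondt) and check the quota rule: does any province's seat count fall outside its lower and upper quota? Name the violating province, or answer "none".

Standard quotas: Gold 5.235, Silver 6.602, Teal 7.358, Red 6.805.
Jefferson allocation: Gold 5, Silver 7, Teal 7, Red 7.
Every allocation lies between the lower and upper quota.

none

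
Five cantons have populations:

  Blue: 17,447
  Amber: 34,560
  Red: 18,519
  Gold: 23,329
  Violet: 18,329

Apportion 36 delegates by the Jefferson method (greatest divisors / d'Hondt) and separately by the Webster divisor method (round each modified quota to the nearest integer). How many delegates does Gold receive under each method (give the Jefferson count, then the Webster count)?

8 and 7

Jefferson: Blue 5, Amber 11, Red 6, Gold 8, Violet 6.
Webster: Blue 6, Amber 11, Red 6, Gold 7, Violet 6.
Gold gets 8 under Jefferson and 7 under Webster.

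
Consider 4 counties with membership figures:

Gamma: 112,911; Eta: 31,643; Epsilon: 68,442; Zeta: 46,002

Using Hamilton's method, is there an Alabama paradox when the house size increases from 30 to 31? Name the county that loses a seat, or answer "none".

none

At 30 seats: Gamma 13, Eta 4, Epsilon 8, Zeta 5.
At 31 seats: Gamma 14, Eta 4, Epsilon 8, Zeta 5.
No county's allocation decreased.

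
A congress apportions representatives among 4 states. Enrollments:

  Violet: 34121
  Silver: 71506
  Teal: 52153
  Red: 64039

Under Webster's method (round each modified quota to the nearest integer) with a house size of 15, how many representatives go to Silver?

Standard divisor 221819/15 ≈ 14787.933; standard quotas: Violet 2.307, Silver 4.835, Teal 3.527, Red 4.330.
Rounding to the nearest integer gives Violet 2, Silver 5, Teal 4, Red 4 — total 15, matching the house size, so no adjustment is needed.
Silver receives 5.

5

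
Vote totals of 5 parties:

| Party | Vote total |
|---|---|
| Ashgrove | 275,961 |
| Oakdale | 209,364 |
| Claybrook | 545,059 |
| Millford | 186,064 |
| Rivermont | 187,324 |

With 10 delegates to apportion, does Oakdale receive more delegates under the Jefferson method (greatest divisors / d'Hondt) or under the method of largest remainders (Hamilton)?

Hamilton

Jefferson: Ashgrove 2, Oakdale 1, Claybrook 5, Millford 1, Rivermont 1.
Hamilton: Ashgrove 2, Oakdale 2, Claybrook 4, Millford 1, Rivermont 1.
Oakdale gets 1 under Jefferson and 2 under Hamilton.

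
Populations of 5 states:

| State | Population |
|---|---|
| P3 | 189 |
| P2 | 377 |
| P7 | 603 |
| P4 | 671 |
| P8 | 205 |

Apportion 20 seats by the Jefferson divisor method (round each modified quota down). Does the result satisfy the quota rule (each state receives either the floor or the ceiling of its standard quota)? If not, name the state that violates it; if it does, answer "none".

none

Standard quotas: P3 1.848, P2 3.687, P7 5.897, P4 6.562, P8 2.005.
Jefferson allocation: P3 2, P2 3, P7 6, P4 7, P8 2.
Every allocation lies between the lower and upper quota.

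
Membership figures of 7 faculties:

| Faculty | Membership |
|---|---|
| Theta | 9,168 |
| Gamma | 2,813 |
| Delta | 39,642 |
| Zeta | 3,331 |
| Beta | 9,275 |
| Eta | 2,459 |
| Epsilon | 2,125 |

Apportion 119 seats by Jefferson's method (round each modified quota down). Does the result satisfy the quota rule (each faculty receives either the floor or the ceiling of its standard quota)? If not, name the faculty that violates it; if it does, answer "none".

Delta

Standard quotas: Theta 15.854, Gamma 4.865, Delta 68.554, Zeta 5.760, Beta 16.039, Eta 4.252, Epsilon 3.675.
Jefferson allocation: Theta 16, Gamma 5, Delta 70, Zeta 5, Beta 16, Eta 4, Epsilon 3.
Delta has quota 68.554 (lower 68, upper 69) but receives 70 — outside the quota interval.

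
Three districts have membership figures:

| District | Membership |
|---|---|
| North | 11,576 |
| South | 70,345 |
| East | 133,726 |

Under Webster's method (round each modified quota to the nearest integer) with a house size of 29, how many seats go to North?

2

Standard divisor 215647/29 ≈ 7436.103; standard quotas: North 1.557, South 9.460, East 17.983.
Rounding to the nearest integer gives North 2, South 9, East 18 — total 29, matching the house size, so no adjustment is needed.
North receives 2.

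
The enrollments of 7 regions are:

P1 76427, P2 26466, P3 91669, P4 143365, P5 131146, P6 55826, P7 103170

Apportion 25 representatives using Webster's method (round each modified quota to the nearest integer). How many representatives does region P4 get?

Standard divisor 628069/25 ≈ 25122.76; standard quotas: P1 3.042, P2 1.053, P3 3.649, P4 5.707, P5 5.220, P6 2.222, P7 4.107.
Rounding to the nearest integer gives P1 3, P2 1, P3 4, P4 6, P5 5, P6 2, P7 4 — total 25, matching the house size, so no adjustment is needed.
P4 receives 6.

6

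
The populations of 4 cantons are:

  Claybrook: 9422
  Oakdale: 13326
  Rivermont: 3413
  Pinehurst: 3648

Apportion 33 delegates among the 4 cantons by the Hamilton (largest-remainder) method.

Claybrook 10; Oakdale 15; Rivermont 4; Pinehurst 4

The standard divisor is 29809/33 ≈ 903.303.
Standard quotas: Claybrook 10.4306, Oakdale 14.7525, Rivermont 3.7784, Pinehurst 4.0385.
Lower quotas: Claybrook 10, Oakdale 14, Rivermont 3, Pinehurst 4 (sum 31, leaving 2 seats).
Remainders in descending order: Rivermont 0.7784, Oakdale 0.7525, Claybrook 0.4306, Pinehurst 0.0385.
The surplus seats go to Rivermont, Oakdale.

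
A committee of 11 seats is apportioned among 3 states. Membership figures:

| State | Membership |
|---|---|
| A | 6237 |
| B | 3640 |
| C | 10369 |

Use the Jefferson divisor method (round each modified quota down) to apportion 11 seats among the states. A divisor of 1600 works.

A=3, B=2, C=6

With modified divisor 1600: modified quotas A 3.898, B 2.275, C 6.481.
Rounding down: A 3, B 2, C 6 (total 11).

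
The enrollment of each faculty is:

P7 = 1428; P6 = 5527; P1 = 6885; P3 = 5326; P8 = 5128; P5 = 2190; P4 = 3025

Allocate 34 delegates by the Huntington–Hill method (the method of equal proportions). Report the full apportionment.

With divisor 884: modified quotas P7 1.615, P6 6.252, P1 7.788, P3 6.025, P8 5.801, P5 2.477, P4 3.422.
Geometric-mean thresholds: P7 √(1·2)=1.414, P6 √(6·7)=6.481, P1 √(7·8)=7.483, P3 √(6·7)=6.481, P8 √(5·6)=5.477, P5 √(2·3)=2.449, P4 √(3·4)=3.464.
Each quota rounded against its threshold gives P7 2, P6 6, P1 8, P3 6, P8 6, P5 3, P4 3 (total 34).

P7 2, P6 6, P1 8, P3 6, P8 6, P5 3, P4 3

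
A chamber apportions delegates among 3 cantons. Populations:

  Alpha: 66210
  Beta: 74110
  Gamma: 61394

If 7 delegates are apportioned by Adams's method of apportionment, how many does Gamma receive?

Standard divisor 201714/7 ≈ 28816.286; standard quotas: Alpha 2.298, Beta 2.572, Gamma 2.131.
Rounding up gives 3, 3, 3 = 9 seats, so the divisor must be adjusted.
With modified divisor 35100: modified quotas Alpha 1.886, Beta 2.111, Gamma 1.749.
Rounding up: Alpha 2, Beta 3, Gamma 2 (total 7).
Gamma receives 2.

2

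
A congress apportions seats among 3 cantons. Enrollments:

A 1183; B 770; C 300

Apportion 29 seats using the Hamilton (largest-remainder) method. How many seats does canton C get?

Total 2253; standard divisor 2253/29 ≈ 77.69.
Standard quotas: A 15.227, B 9.911, C 3.862.
Lower quotas: A 15, B 9, C 3 (sum 27, leaving 2 seats).
Remainders in descending order: B 0.911, C 0.862, A 0.227.
Largest remainders: B, C receive the extra seats.
C receives 4.

4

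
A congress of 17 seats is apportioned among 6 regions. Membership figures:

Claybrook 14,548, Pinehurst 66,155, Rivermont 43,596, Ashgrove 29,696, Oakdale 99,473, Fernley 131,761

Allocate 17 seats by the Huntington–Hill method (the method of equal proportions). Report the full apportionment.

Claybrook 1, Pinehurst 3, Rivermont 2, Ashgrove 1, Oakdale 4, Fernley 6

With divisor 23149: modified quotas Claybrook 0.628, Pinehurst 2.858, Rivermont 1.883, Ashgrove 1.283, Oakdale 4.297, Fernley 5.692.
Geometric-mean thresholds: Claybrook (min 1), Pinehurst √(2·3)=2.449, Rivermont √(1·2)=1.414, Ashgrove √(1·2)=1.414, Oakdale √(4·5)=4.472, Fernley √(5·6)=5.477.
Each quota rounded against its threshold gives Claybrook 1, Pinehurst 3, Rivermont 2, Ashgrove 1, Oakdale 4, Fernley 6 (total 17).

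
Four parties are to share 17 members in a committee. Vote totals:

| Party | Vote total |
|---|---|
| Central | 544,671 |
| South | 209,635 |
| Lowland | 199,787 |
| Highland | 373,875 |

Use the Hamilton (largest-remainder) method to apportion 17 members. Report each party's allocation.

Central: 7, South: 3, Lowland: 2, Highland: 5

The standard divisor is 1327968/17 ≈ 78115.765.
Standard quotas: Central 6.9726, South 2.6836, Lowland 2.5576, Highland 4.7862.
Lower quotas: Central 6, South 2, Lowland 2, Highland 4 (sum 14, leaving 3 seats).
Remainders in descending order: Central 0.9726, Highland 0.7862, South 0.6836, Lowland 0.5576.
Largest remainders: Central, Highland, South receive the extra seats.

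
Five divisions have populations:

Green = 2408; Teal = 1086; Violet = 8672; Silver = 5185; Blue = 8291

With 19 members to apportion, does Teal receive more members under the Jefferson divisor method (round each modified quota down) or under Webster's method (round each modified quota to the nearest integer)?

Jefferson: Green 2, Teal 0, Violet 7, Silver 4, Blue 6.
Webster: Green 2, Teal 1, Violet 6, Silver 4, Blue 6.
Teal gets 0 under Jefferson and 1 under Webster.

Webster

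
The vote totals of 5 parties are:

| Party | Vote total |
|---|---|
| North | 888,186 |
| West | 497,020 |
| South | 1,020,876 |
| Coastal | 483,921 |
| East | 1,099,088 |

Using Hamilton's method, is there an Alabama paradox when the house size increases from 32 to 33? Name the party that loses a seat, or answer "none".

At 32 seats: North 7, West 4, South 8, Coastal 4, East 9.
At 33 seats: North 7, West 4, South 9, Coastal 4, East 9.
No party's allocation decreased.

none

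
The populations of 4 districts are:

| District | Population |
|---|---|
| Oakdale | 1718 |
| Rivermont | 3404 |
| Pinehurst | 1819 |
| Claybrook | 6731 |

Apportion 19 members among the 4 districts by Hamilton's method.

The standard divisor is 13672/19 ≈ 719.579.
Standard quotas: Oakdale 2.3875, Rivermont 4.7305, Pinehurst 2.5279, Claybrook 9.3541.
Lower quotas: Oakdale 2, Rivermont 4, Pinehurst 2, Claybrook 9 (sum 17, leaving 2 seats).
Remainders in descending order: Rivermont 0.7305, Pinehurst 0.5279, Oakdale 0.3875, Claybrook 0.3541.
Largest remainders: Rivermont, Pinehurst receive the extra seats.

Oakdale 2, Rivermont 5, Pinehurst 3, Claybrook 9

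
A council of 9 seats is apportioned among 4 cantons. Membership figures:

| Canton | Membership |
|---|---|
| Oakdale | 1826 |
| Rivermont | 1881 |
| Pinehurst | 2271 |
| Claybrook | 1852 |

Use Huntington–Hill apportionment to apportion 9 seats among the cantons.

Oakdale 2, Rivermont 2, Pinehurst 3, Claybrook 2

With divisor 848: modified quotas Oakdale 2.153, Rivermont 2.218, Pinehurst 2.678, Claybrook 2.184.
Geometric-mean thresholds: Oakdale √(2·3)=2.449, Rivermont √(2·3)=2.449, Pinehurst √(2·3)=2.449, Claybrook √(2·3)=2.449.
Each quota rounded against its threshold gives Oakdale 2, Rivermont 2, Pinehurst 3, Claybrook 2 (total 9).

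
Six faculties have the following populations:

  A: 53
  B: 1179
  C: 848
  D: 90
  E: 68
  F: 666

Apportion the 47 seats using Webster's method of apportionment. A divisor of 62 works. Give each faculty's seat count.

With modified divisor 62: modified quotas A 0.855, B 19.016, C 13.677, D 1.452, E 1.097, F 10.742.
Rounding to the nearest integer: A 1, B 19, C 14, D 1, E 1, F 11 (total 47).

A=1, B=19, C=14, D=1, E=1, F=11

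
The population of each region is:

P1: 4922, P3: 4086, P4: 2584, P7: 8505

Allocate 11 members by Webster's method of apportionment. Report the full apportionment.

Standard divisor 20097/11 ≈ 1827; standard quotas: P1 2.694, P3 2.236, P4 1.414, P7 4.655.
Rounding to the nearest integer gives P1 3, P3 2, P4 1, P7 5 — total 11, matching the house size, so no adjustment is needed.

P1 3, P3 2, P4 1, P7 5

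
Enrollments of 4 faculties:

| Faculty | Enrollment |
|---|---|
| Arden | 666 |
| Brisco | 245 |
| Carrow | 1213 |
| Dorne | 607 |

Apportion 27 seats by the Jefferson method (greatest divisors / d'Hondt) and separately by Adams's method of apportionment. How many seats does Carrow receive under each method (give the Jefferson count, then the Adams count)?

12 and 11

Jefferson: Arden 7, Brisco 2, Carrow 12, Dorne 6.
Adams: Arden 7, Brisco 3, Carrow 11, Dorne 6.
Carrow gets 12 under Jefferson and 11 under Adams.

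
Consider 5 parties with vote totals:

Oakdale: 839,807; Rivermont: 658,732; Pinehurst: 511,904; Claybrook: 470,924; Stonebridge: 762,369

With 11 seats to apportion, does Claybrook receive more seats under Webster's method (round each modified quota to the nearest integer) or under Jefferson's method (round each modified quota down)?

Webster

Webster: Oakdale 3, Rivermont 2, Pinehurst 2, Claybrook 2, Stonebridge 2.
Jefferson: Oakdale 3, Rivermont 2, Pinehurst 2, Claybrook 1, Stonebridge 3.
Claybrook gets 2 under Webster and 1 under Jefferson.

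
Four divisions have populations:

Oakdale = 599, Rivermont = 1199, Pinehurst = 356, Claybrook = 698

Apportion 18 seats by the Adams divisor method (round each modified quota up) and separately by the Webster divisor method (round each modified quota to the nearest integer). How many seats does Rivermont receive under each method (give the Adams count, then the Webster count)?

7 and 8

Adams: Oakdale 4, Rivermont 7, Pinehurst 3, Claybrook 4.
Webster: Oakdale 4, Rivermont 8, Pinehurst 2, Claybrook 4.
Rivermont gets 7 under Adams and 8 under Webster.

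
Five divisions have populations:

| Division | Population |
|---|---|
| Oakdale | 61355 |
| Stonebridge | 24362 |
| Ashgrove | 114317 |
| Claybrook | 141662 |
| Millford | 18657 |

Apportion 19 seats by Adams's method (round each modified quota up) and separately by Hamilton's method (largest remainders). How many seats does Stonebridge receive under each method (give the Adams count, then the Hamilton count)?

2 and 1

Adams: Oakdale 3, Stonebridge 2, Ashgrove 6, Claybrook 7, Millford 1.
Hamilton: Oakdale 3, Stonebridge 1, Ashgrove 6, Claybrook 8, Millford 1.
Stonebridge gets 2 under Adams and 1 under Hamilton.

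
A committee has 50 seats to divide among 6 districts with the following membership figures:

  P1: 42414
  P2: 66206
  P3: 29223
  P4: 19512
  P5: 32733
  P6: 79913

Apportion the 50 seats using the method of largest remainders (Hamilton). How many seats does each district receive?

P1 8, P2 12, P3 5, P4 4, P5 6, P6 15

Total 270001; standard divisor 270001/50 ≈ 5400.02.
Standard quotas: P1 7.8544, P2 12.2603, P3 5.4116, P4 3.6133, P5 6.0616, P6 14.7986.
Lower quotas: P1 7, P2 12, P3 5, P4 3, P5 6, P6 14 (sum 47, leaving 3 seats).
Remainders in descending order: P1 0.8544, P6 0.7986, P4 0.6133, P3 0.4116, P2 0.2603, P5 0.0616.
Largest remainders: P1, P6, P4 receive the extra seats.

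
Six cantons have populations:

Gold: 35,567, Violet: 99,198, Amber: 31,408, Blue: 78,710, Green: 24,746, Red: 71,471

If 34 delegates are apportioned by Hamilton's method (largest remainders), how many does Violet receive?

The standard divisor is 341100/34 ≈ 10032.353.
Standard quotas: Gold 3.5452, Violet 9.8878, Amber 3.1307, Blue 7.8456, Green 2.4666, Red 7.1241.
Lower quotas: Gold 3, Violet 9, Amber 3, Blue 7, Green 2, Red 7 (sum 31, leaving 3 seats).
Remainders in descending order: Violet 0.8878, Blue 0.8456, Gold 0.5452, Green 0.4666, Amber 0.1307, Red 0.1241.
Largest remainders: Violet, Blue, Gold receive the extra seats.
Violet receives 10.

10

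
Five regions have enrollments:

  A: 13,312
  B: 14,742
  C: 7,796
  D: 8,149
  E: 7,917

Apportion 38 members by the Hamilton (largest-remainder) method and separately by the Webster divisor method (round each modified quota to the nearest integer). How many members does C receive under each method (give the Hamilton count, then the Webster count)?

Hamilton: A 10, B 11, C 5, D 6, E 6.
Webster: A 9, B 11, C 6, D 6, E 6.
C gets 5 under Hamilton and 6 under Webster.

5 and 6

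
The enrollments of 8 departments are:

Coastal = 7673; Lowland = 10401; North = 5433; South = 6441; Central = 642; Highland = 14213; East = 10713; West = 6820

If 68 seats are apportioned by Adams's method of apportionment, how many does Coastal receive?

8

Standard divisor 62336/68 ≈ 916.706; standard quotas: Coastal 8.370, Lowland 11.346, North 5.927, South 7.026, Central 0.700, Highland 15.504, East 11.686, West 7.440.
Rounding up gives 9, 12, 6, 8, 1, 16, 12, 8 = 72 seats, so the divisor must be adjusted.
With modified divisor 970: modified quotas Coastal 7.910, Lowland 10.723, North 5.601, South 6.640, Central 0.662, Highland 14.653, East 11.044, West 7.031.
Rounding up: Coastal 8, Lowland 11, North 6, South 7, Central 1, Highland 15, East 12, West 8 (total 68).
Coastal receives 8.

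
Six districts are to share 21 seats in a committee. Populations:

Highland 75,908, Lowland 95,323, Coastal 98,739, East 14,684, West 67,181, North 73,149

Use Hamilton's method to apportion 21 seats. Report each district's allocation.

Total 424984; standard divisor 424984/21 ≈ 20237.333.
Standard quotas: Highland 3.7509, Lowland 4.7103, Coastal 4.8791, East 0.7256, West 3.3197, North 3.6146.
Lower quotas: Highland 3, Lowland 4, Coastal 4, East 0, West 3, North 3 (sum 17, leaving 4 seats).
Remainders in descending order: Coastal 0.8791, Highland 0.7509, East 0.7256, Lowland 0.7103, North 0.6146, West 0.3197.
The surplus seats go to Coastal, Highland, East, Lowland.

Highland=4; Lowland=5; Coastal=5; East=1; West=3; North=3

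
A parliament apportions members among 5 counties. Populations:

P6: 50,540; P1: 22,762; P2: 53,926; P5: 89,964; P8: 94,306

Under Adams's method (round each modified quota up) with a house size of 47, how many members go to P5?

Standard divisor 311498/47 ≈ 6627.617; standard quotas: P6 7.626, P1 3.434, P2 8.137, P5 13.574, P8 14.229.
Rounding up gives 8, 4, 9, 14, 15 = 50 seats, so the divisor must be adjusted.
With modified divisor 7100: modified quotas P6 7.118, P1 3.206, P2 7.595, P5 12.671, P8 13.283.
Rounding up: P6 8, P1 4, P2 8, P5 13, P8 14 (total 47).
P5 receives 13.

13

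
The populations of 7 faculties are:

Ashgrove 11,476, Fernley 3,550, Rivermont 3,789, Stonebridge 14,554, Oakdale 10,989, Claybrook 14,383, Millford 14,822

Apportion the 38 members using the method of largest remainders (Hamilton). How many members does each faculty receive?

Total 73563; standard divisor 73563/38 ≈ 1935.868.
Standard quotas: Ashgrove 5.9281, Fernley 1.8338, Rivermont 1.9573, Stonebridge 7.5181, Oakdale 5.6765, Claybrook 7.4297, Millford 7.6565.
Lower quotas: Ashgrove 5, Fernley 1, Rivermont 1, Stonebridge 7, Oakdale 5, Claybrook 7, Millford 7 (sum 33, leaving 5 seats).
Remainders in descending order: Rivermont 0.9573, Ashgrove 0.9281, Fernley 0.8338, Oakdale 0.6765, Millford 0.6565, Stonebridge 0.5181, Claybrook 0.4297.
Largest remainders: Rivermont, Ashgrove, Fernley, Oakdale, Millford receive the extra seats.

Ashgrove: 6; Fernley: 2; Rivermont: 2; Stonebridge: 7; Oakdale: 6; Claybrook: 7; Millford: 8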